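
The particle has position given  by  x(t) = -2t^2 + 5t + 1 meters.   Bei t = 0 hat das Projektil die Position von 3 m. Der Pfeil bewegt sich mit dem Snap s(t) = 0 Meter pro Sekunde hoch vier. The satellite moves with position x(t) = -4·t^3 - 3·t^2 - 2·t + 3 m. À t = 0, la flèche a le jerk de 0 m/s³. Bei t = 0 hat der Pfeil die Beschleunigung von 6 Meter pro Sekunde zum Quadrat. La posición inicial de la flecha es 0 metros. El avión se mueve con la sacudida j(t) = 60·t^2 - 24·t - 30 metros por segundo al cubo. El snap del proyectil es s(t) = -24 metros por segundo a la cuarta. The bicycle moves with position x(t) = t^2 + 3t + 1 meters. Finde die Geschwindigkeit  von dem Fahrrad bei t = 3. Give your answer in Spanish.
Para resolver esto, necesitamos tomar 1 derivada de nuestra ecuación de la posición x(t) = t^2 + 3·t + 1. La derivada de la posición da la velocidad: v(t) = 2·t + 3. Usando v(t) = 2·t + 3 y sustituyendo t = 3, encontramos v = 9.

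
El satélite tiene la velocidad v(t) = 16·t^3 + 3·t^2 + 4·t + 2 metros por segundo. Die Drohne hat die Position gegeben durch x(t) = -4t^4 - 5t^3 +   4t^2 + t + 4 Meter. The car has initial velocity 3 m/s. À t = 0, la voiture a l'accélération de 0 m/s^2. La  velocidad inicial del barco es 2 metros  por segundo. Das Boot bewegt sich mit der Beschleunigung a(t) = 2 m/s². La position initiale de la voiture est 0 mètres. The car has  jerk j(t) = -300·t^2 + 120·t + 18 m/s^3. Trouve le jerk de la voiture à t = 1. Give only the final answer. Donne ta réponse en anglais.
The answer is -162.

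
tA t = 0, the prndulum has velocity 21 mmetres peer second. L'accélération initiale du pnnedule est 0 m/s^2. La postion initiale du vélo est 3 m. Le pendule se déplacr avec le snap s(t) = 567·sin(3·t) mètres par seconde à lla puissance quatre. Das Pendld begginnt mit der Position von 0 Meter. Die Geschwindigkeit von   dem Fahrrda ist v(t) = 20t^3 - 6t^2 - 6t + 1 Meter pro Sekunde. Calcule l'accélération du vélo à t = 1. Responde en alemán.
Wir müssen unsere Gleichung für die Geschwindigkeit v(t) = 20·t^3 - 6·t^2 - 6·t + 1 1-mal ableiten. Durch Ableiten von der Geschwindigkeit erhalten wir die Beschleunigung: a(t) = 60·t^2 - 12·t - 6. Aus der Gleichung für die Beschleunigung a(t) = 60·t^2 - 12·t - 6, setzen wir t = 1 ein und erhalten a = 42.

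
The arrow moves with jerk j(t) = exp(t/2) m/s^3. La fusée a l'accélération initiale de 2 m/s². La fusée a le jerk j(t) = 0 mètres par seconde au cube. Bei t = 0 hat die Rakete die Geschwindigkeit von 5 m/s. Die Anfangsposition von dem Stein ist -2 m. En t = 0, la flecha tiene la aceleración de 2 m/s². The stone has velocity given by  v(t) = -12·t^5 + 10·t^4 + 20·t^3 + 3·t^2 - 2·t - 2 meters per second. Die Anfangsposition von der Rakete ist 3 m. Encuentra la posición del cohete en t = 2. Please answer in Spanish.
Partiendo de la sacudida j(t) = 0, tomamos 3 integrales. La integral de la sacudida es la aceleración. Usando a(0) = 2, obtenemos a(t) = 2. La antiderivada de la aceleración, con v(0) = 5, da la velocidad: v(t) = 2·t + 5. Integrando la velocidad y usando la condición inicial x(0) = 3, obtenemos x(t) = t^2 + 5·t + 3. Usando x(t) = t^2 + 5·t + 3 y sustituyendo t = 2, encontramos x = 17.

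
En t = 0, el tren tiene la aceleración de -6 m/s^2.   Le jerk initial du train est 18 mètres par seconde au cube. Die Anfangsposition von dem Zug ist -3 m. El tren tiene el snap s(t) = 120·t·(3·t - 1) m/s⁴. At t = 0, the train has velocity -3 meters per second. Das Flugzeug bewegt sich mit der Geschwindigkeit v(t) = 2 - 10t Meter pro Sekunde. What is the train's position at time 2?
We must find the integral of our snap equation s(t) = 120·t·(3·t - 1) 4 times. The antiderivative of snap is jerk. Using j(0) = 18, we get j(t) = 120·t^3 - 60·t^2 + 18. The antiderivative of jerk, with a(0) = -6, gives acceleration: a(t) = 30·t^4 - 20·t^3 + 18·t - 6. The antiderivative of acceleration, with v(0) = -3, gives velocity: v(t) = 6·t^5 - 5·t^4 + 9·t^2 - 6·t - 3. The integral of velocity, with x(0) = -3, gives position: x(t) = t^6 - t^5 + 3·t^3 - 3·t^2 - 3·t - 3. From the given position equation x(t) = t^6 - t^5 + 3·t^3 - 3·t^2 - 3·t - 3, we substitute t = 2 to get x = 35.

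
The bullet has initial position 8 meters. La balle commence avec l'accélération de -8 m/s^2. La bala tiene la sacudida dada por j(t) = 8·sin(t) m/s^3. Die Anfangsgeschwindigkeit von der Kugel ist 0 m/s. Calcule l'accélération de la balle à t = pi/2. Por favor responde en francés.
Nous devons intégrer notre équation du jerk j(t) = 8·sin(t) 1 fois. En intégrant le jerk et en utilisant la condition initiale a(0) = -8, nous obtenons a(t) = -8·cos(t). De l'équation de l'accélération a(t) = -8·cos(t), nous substituons t = pi/2 pour obtenir a = 0.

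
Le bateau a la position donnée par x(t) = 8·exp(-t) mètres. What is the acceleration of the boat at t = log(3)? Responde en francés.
Nous devons dériver notre équation de la position x(t) = 8·exp(-t) 2 fois. La dérivée de la position donne la vitesse: v(t) = -8·exp(-t). En prenant d/dt de v(t), nous trouvons a(t) = 8·exp(-t). En utilisant a(t) = 8·exp(-t) et en substituant t = log(3), nous trouvons a = 8/3.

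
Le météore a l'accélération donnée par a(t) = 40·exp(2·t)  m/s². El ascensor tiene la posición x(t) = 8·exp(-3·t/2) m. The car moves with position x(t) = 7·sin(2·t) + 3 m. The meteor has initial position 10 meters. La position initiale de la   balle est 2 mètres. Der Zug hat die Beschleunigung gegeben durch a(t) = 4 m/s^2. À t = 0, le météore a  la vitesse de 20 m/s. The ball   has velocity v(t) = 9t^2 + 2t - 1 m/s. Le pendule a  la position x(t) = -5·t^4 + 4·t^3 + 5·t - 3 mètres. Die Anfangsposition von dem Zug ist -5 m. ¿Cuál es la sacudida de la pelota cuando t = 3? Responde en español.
Debemos derivar nuestra ecuación de la velocidad v(t) = 9·t^2 + 2·t - 1 2 veces. Tomando d/dt de v(t), encontramos a(t) = 18·t + 2. Derivando la aceleración, obtenemos la sacudida: j(t) = 18. De la ecuación de la sacudida j(t) = 18, sustituimos t = 3 para obtener j = 18.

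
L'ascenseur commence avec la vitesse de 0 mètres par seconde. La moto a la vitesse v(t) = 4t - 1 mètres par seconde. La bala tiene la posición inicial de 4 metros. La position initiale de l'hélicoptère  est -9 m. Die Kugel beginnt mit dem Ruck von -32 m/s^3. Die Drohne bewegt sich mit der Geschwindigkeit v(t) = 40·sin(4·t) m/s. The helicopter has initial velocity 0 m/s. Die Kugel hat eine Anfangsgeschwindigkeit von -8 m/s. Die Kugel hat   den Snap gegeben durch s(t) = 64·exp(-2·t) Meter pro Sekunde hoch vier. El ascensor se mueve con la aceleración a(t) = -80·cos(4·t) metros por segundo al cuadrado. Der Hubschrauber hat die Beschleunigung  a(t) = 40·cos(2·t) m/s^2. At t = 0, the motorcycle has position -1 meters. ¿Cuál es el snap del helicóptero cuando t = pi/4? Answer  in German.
Um dies zu lösen, müssen wir 2 Ableitungen unserer Gleichung für die Beschleunigung a(t) = 40·cos(2·t) nehmen. Die Ableitung von der Beschleunigung ergibt den Ruck: j(t) = -80·sin(2·t). Die Ableitung von dem Ruck ergibt den Snap: s(t) = -160·cos(2·t). Aus der Gleichung für den Snap s(t) = -160·cos(2·t), setzen wir t = pi/4 ein und erhalten s = 0.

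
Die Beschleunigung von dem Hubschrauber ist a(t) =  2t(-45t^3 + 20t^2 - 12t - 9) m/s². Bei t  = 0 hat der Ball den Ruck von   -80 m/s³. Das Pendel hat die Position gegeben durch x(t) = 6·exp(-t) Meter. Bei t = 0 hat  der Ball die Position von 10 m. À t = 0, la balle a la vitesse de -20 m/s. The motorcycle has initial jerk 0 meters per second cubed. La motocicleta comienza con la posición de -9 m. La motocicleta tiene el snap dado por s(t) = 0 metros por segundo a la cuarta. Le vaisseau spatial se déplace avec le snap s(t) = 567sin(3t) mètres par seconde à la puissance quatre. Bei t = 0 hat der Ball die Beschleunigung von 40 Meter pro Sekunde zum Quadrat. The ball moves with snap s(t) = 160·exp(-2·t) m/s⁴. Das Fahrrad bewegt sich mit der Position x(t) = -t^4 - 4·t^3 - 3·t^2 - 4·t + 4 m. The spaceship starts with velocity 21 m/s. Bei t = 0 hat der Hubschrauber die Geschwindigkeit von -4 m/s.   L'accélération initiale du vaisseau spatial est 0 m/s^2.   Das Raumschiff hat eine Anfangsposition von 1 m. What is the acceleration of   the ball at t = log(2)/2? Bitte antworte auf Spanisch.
Debemos encontrar la integral de nuestra ecuación del snap s(t) = 160·exp(-2·t) 2 veces. La antiderivada del snap es la sacudida. Usando j(0) = -80, obtenemos j(t) = -80·exp(-2·t). Integrando la sacudida y usando la condición inicial a(0) = 40, obtenemos a(t) = 40·exp(-2·t). De la ecuación de la aceleración a(t) = 40·exp(-2·t), sustituimos t = log(2)/2 para obtener a = 20.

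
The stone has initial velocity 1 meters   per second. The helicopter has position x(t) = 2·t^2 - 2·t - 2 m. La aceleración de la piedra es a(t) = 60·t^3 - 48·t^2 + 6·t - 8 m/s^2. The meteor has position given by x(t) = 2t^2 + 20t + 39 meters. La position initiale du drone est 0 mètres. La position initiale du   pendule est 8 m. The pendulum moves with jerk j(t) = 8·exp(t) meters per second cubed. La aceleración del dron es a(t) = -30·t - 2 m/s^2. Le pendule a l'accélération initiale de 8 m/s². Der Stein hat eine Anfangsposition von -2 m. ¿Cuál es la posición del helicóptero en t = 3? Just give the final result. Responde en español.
En t = 3, x = 10.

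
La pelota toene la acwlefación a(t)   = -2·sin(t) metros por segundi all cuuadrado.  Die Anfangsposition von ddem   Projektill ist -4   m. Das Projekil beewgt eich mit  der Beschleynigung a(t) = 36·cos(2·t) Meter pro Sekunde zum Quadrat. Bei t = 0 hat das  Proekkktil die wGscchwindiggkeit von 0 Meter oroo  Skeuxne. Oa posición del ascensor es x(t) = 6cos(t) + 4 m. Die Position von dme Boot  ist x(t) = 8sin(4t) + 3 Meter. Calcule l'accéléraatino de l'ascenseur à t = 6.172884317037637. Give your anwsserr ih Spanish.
Partiendo de la posición x(t) = 6·cos(t) + 4, tomamos 2 derivadas. Tomando d/dt de x(t), encontramos v(t) = -6·sin(t). Derivando la velocidad, obtenemos la aceleración: a(t) = -6·cos(t). De la ecuación de la aceleración a(t) = -6·cos(t), sustituimos t = 6.172884317037637 para obtener a = -5.96353806448251.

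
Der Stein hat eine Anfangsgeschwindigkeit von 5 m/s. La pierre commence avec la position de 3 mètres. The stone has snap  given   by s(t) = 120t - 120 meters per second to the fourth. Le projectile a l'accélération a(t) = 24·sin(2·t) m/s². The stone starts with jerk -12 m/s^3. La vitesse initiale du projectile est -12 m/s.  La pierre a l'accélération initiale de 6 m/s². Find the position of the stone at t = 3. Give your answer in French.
Pour résoudre ceci, nous devons prendre 4 primitives de notre équation du snap s(t) = 120·t - 120. L'intégrale du snap, avec j(0) = -12, donne le jerk: j(t) = 60·t^2 - 120·t - 12. En intégrant le jerk et en utilisant la condition initiale a(0) = 6, nous obtenons a(t) = 20·t^3 - 60·t^2 - 12·t + 6. La primitive de l'accélération est la vitesse. En utilisant v(0) = 5, nous obtenons v(t) = 5·t^4 - 20·t^3 - 6·t^2 + 6·t + 5. En prenant ∫v(t)dt et en appliquant x(0) = 3, nous trouvons x(t) = t^5 - 5·t^4 - 2·t^3 + 3·t^2 + 5·t + 3. En utilisant x(t) = t^5 - 5·t^4 - 2·t^3 + 3·t^2 + 5·t + 3 et en substituant t = 3, nous trouvons x = -171.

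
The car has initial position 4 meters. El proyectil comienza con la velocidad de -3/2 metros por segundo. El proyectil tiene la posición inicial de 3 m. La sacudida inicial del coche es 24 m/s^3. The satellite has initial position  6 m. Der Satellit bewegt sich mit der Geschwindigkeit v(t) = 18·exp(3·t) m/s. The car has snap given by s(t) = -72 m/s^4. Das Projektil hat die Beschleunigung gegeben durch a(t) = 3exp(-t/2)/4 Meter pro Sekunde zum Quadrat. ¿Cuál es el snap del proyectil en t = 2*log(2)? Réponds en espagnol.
Para resolver esto, necesitamos tomar 2 derivadas de nuestra ecuación de la aceleración a(t) = 3·exp(-t/2)/4. Derivando la aceleración, obtenemos la sacudida: j(t) = -3·exp(-t/2)/8. La derivada de la sacudida da el snap: s(t) = 3·exp(-t/2)/16. Tenemos el snap s(t) = 3·exp(-t/2)/16. Sustituyendo t = 2*log(2): s(2*log(2)) = 3/32.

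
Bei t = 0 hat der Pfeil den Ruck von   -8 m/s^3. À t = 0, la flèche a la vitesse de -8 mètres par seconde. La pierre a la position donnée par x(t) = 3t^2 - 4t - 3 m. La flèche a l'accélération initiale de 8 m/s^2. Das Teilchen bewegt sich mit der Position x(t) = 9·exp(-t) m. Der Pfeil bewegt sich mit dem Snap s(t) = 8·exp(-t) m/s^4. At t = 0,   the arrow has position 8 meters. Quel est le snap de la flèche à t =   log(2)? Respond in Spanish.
Usando s(t) = 8·exp(-t) y sustituyendo t = log(2), encontramos s = 4.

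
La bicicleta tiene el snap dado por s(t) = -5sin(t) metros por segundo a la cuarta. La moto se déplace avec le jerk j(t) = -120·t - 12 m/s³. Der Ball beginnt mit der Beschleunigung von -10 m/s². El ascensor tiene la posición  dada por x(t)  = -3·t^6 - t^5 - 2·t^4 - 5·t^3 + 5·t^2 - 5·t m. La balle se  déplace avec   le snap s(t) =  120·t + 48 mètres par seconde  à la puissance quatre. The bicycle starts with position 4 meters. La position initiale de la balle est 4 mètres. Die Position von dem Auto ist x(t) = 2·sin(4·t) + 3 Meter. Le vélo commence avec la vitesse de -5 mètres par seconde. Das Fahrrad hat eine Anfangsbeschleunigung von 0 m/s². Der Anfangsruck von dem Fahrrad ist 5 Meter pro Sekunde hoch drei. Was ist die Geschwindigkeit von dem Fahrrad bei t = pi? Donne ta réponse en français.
Nous devons trouver l'intégrale de notre équation du snap s(t) = -5·sin(t) 3 fois. En intégrant le snap et en utilisant la condition initiale j(0) = 5, nous obtenons j(t) = 5·cos(t). La primitive du jerk, avec a(0) = 0, donne l'accélération: a(t) = 5·sin(t). La primitive de l'accélération, avec v(0) = -5, donne la vitesse: v(t) = -5·cos(t). Nous avons la vitesse v(t) = -5·cos(t). En substituant t = pi: v(pi) = 5.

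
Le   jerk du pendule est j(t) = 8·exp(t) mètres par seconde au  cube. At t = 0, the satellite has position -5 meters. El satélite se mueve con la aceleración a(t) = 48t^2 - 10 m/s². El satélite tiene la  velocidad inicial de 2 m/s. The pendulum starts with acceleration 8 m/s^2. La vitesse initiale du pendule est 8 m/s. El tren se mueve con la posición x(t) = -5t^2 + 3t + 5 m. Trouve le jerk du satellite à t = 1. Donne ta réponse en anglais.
Starting from acceleration a(t) = 48·t^2 - 10, we take 1 derivative. The derivative of acceleration gives jerk: j(t) = 96·t. Using j(t) = 96·t and substituting t = 1, we find j = 96.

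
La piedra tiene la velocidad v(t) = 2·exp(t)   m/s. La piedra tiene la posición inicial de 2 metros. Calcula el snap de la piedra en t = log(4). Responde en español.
Partiendo de la velocidad v(t) = 2·exp(t), tomamos 3 derivadas. La derivada de la velocidad da la aceleración: a(t) = 2·exp(t). La derivada de la aceleración da la sacudida: j(t) = 2·exp(t). La derivada de la sacudida da el snap: s(t) = 2·exp(t). De la ecuación del snap s(t) = 2·exp(t), sustituimos t = log(4) para obtener s = 8.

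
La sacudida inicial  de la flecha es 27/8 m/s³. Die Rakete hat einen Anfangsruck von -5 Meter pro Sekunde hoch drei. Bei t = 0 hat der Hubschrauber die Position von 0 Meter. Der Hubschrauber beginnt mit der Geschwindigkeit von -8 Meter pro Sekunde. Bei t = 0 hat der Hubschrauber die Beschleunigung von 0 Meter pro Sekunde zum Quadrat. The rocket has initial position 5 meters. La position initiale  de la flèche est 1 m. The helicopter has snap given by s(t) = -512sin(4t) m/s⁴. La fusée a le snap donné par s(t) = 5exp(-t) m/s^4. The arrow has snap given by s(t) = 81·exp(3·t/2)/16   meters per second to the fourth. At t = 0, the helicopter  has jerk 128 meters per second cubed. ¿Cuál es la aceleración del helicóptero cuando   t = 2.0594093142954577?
Para resolver esto, necesitamos tomar 2 integrales de nuestra ecuación del snap s(t) = -512·sin(4·t). Integrando el snap y usando la condición inicial j(0) = 128, obtenemos j(t) = 128·cos(4·t). La integral de la sacudida es la aceleración. Usando a(0) = 0, obtenemos a(t) = 32·sin(4·t). Tenemos la aceleración a(t) = 32·sin(4·t). Sustituyendo t = 2.0594093142954577: a(2.0594093142954577) = 29.6736796155150.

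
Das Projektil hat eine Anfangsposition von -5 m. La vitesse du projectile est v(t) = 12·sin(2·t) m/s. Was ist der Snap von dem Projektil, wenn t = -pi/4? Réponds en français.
Pour résoudre ceci, nous devons prendre 3 dérivées de notre équation de la vitesse v(t) = 12·sin(2·t). La dérivée de la vitesse donne l'accélération: a(t) = 24·cos(2·t). En prenant d/dt de a(t), nous trouvons j(t) = -48·sin(2·t). En prenant d/dt de j(t), nous trouvons s(t) = -96·cos(2·t). De l'équation du snap s(t) = -96·cos(2·t), nous substituons t = -pi/4 pour obtenir s = 0.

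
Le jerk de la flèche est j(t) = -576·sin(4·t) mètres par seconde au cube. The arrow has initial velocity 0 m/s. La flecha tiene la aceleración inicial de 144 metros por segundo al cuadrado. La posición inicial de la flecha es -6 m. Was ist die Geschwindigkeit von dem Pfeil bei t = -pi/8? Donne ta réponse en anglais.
Starting from jerk j(t) = -576·sin(4·t), we take 2 antiderivatives. Finding the integral of j(t) and using a(0) = 144: a(t) = 144·cos(4·t). Finding the antiderivative of a(t) and using v(0) = 0: v(t) = 36·sin(4·t). From the given velocity equation v(t) = 36·sin(4·t), we substitute t = -pi/8 to get v = -36.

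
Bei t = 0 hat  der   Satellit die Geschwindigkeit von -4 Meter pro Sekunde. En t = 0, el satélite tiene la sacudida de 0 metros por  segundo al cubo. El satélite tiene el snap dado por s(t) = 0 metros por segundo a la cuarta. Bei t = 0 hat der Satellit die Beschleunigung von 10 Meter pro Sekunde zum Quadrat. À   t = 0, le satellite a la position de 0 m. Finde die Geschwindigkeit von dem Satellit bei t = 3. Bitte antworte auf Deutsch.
Wir müssen das Integral unserer Gleichung für den Snap s(t) = 0 3-mal finden. Durch Integration von dem Snap und Verwendung der Anfangsbedingung j(0) = 0, erhalten wir j(t) = 0. Mit ∫j(t)dt und Anwendung von a(0) = 10, finden wir a(t) = 10. Die Stammfunktion von der Beschleunigung, mit v(0) = -4, ergibt die Geschwindigkeit: v(t) = 10·t - 4. Mit v(t) = 10·t - 4 und Einsetzen von t = 3, finden wir v = 26.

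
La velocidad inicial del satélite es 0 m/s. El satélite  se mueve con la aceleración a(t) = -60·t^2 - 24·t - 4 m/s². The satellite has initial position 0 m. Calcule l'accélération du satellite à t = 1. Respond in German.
Aus der Gleichung für die Beschleunigung a(t) = -60·t^2 - 24·t - 4, setzen wir t = 1 ein und erhalten a = -88.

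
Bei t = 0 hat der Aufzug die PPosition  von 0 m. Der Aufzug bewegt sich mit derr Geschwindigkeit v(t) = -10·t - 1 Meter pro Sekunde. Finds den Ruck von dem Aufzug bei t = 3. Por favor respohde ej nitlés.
We must differentiate our velocity equation v(t) = -10·t - 1 2 times. Differentiating velocity, we get acceleration: a(t) = -10. Differentiating acceleration, we get jerk: j(t) = 0. From the given jerk equation j(t) = 0, we substitute t = 3 to get j = 0.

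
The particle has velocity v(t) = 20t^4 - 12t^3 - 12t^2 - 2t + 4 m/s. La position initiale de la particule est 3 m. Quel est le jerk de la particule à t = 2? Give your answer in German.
Um dies zu lösen, müssen wir 2 Ableitungen unserer Gleichung für die Geschwindigkeit v(t) = 20·t^4 - 12·t^3 - 12·t^2 - 2·t + 4 nehmen. Die Ableitung von der Geschwindigkeit ergibt die Beschleunigung: a(t) = 80·t^3 - 36·t^2 - 24·t - 2. Mit d/dt von a(t) finden wir j(t) = 240·t^2 - 72·t - 24. Aus der Gleichung für den Ruck j(t) = 240·t^2 - 72·t - 24, setzen wir t = 2 ein und erhalten j = 792.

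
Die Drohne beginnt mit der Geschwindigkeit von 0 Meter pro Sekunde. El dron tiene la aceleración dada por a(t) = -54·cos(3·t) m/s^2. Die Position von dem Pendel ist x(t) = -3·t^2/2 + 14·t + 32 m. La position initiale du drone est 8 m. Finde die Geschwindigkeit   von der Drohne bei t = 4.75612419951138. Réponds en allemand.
Ausgehend von der Beschleunigung a(t) = -54·cos(3·t), nehmen wir 1 Integral. Die Stammfunktion von der Beschleunigung ist die Geschwindigkeit. Mit v(0) = 0 erhalten wir v(t) = -18·sin(3·t). Wir haben die Geschwindigkeit v(t) = -18·sin(3·t). Durch Einsetzen von t = 4.75612419951138: v(4.75612419951138) = -17.8452878169596.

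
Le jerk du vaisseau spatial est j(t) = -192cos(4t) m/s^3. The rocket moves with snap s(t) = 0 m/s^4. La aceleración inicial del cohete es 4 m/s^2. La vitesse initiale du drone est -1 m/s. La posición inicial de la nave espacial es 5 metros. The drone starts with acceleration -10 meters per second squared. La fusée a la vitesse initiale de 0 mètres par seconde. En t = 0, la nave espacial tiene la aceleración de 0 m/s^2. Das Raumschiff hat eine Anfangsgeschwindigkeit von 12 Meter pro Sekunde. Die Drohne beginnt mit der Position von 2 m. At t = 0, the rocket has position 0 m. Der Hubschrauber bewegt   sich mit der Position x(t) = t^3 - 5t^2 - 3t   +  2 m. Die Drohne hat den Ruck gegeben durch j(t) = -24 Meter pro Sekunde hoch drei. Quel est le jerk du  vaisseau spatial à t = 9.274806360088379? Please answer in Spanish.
De la ecuación de la sacudida j(t) = -192·cos(4·t), sustituimos t = 9.274806360088379 para obtener j = -158.476752274795.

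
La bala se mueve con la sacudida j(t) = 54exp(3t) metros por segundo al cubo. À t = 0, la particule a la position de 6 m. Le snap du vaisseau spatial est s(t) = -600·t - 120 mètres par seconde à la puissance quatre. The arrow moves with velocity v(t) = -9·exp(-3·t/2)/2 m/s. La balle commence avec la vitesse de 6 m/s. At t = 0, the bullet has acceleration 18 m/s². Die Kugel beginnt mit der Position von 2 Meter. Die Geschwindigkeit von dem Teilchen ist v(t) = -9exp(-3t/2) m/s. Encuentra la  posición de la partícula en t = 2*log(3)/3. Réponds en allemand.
Um dies zu lösen, müssen wir 1 Integral unserer Gleichung für die Geschwindigkeit v(t) = -9·exp(-3·t/2) finden. Das Integral von der Geschwindigkeit ist die Position. Mit x(0) = 6 erhalten wir x(t) = 6·exp(-3·t/2). Wir haben die Position x(t) = 6·exp(-3·t/2). Durch Einsetzen von t = 2*log(3)/3: x(2*log(3)/3) = 2.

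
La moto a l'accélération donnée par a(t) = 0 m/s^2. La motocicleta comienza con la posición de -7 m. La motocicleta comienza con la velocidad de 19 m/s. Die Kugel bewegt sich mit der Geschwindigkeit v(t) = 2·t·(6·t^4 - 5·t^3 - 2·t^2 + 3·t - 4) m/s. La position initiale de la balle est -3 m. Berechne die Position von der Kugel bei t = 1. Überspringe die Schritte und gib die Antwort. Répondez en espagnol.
x(1) = -6.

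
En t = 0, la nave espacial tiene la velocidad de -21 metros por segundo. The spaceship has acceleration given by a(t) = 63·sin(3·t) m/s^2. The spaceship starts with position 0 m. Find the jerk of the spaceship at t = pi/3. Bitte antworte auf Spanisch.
Para resolver esto, necesitamos tomar 1 derivada de nuestra ecuación de la aceleración a(t) = 63·sin(3·t). Tomando d/dt de a(t), encontramos j(t) = 189·cos(3·t). Usando j(t) = 189·cos(3·t) y sustituyendo t = pi/3, encontramos j = -189.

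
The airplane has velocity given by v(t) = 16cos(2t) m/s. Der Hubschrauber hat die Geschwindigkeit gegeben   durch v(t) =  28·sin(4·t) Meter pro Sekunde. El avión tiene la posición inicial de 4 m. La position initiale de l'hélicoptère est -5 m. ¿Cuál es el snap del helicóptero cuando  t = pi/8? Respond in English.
To solve this, we need to take 3 derivatives of our velocity equation v(t) = 28·sin(4·t). Taking d/dt of v(t), we find a(t) = 112·cos(4·t). Differentiating acceleration, we get jerk: j(t) = -448·sin(4·t). The derivative of jerk gives snap: s(t) = -1792·cos(4·t). Using s(t) = -1792·cos(4·t) and substituting t = pi/8, we find s = 0.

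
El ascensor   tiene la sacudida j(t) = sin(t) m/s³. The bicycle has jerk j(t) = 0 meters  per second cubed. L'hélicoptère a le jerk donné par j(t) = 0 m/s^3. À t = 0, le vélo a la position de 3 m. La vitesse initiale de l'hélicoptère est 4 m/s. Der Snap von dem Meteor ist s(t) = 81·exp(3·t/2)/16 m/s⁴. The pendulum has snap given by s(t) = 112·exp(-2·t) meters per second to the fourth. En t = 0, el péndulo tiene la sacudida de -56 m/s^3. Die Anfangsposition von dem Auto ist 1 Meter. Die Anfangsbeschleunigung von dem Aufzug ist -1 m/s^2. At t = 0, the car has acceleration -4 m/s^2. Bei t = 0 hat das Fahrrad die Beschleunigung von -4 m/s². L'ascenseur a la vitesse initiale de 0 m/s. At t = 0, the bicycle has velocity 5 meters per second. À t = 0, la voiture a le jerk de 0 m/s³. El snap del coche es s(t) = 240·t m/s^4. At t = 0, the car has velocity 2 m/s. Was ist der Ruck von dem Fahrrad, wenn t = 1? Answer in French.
De l'équation du jerk j(t) = 0, nous substituons t = 1 pour obtenir j = 0.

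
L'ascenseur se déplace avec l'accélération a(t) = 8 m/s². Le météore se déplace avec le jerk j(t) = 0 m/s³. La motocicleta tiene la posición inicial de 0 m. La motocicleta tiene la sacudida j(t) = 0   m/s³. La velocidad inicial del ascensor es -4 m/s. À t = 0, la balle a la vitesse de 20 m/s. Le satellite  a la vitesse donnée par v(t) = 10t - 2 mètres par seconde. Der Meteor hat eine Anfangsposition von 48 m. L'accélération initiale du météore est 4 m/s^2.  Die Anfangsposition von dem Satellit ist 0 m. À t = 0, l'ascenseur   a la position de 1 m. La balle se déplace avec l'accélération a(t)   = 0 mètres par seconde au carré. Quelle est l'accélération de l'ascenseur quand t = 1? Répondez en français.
De l'équation de l'accélération a(t) = 8, nous substituons t = 1 pour obtenir a = 8.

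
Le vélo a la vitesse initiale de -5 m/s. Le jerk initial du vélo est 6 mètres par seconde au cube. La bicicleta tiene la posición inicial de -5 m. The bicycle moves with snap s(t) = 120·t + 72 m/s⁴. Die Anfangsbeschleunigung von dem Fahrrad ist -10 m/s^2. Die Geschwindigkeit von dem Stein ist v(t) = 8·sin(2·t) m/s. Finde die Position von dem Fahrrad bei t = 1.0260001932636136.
Wir müssen unsere Gleichung für den Snap s(t) = 120·t + 72 4-mal integrieren. Die Stammfunktion von dem Snap ist der Ruck. Mit j(0) = 6 erhalten wir j(t) = 60·t^2 + 72·t + 6. Die Stammfunktion von dem Ruck, mit a(0) = -10, ergibt die Beschleunigung: a(t) = 20·t^3 + 36·t^2 + 6·t - 10. Mit ∫a(t)dt und Anwendung von v(0) = -5, finden wir v(t) = 5·t^4 + 12·t^3 + 3·t^2 - 10·t - 5. Durch Integration von der Geschwindigkeit und Verwendung der Anfangsbedingung x(0) = -5, erhalten wir x(t) = t^5 + 3·t^4 + t^3 - 5·t^2 - 5·t - 5. Mit x(t) = t^5 + 3·t^4 + t^3 - 5·t^2 - 5·t - 5 und Einsetzen von t = 1.0260001932636136, finden wir x = -9.85201484757538.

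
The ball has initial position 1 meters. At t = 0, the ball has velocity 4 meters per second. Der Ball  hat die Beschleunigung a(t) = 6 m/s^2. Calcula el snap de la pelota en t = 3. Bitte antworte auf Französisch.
Nous devons dériver notre équation de l'accélération a(t) = 6 2 fois. En dérivant l'accélération, nous obtenons le jerk: j(t) = 0. La dérivée du jerk donne le snap: s(t) = 0. En utilisant s(t) = 0 et en substituant t = 3, nous trouvons s = 0.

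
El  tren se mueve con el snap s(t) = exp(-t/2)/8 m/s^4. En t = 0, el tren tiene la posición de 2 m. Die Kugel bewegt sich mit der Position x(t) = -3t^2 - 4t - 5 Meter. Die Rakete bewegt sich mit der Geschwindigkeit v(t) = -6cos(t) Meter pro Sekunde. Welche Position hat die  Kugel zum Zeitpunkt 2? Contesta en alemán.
Aus der Gleichung für die Position x(t) = -3·t^2 - 4·t - 5, setzen wir t = 2 ein und erhalten x = -25.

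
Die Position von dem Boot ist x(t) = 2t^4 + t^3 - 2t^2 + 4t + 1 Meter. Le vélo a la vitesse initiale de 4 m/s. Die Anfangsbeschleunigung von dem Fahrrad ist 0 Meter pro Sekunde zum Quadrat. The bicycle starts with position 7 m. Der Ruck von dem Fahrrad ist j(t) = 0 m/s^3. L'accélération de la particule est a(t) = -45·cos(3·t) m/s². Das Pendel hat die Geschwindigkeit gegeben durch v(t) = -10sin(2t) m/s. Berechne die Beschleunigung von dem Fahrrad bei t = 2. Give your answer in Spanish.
Necesitamos integrar nuestra ecuación de la sacudida j(t) = 0 1 vez. Tomando ∫j(t)dt y aplicando a(0) = 0, encontramos a(t) = 0. Tenemos la aceleración a(t) = 0. Sustituyendo t = 2: a(2) = 0.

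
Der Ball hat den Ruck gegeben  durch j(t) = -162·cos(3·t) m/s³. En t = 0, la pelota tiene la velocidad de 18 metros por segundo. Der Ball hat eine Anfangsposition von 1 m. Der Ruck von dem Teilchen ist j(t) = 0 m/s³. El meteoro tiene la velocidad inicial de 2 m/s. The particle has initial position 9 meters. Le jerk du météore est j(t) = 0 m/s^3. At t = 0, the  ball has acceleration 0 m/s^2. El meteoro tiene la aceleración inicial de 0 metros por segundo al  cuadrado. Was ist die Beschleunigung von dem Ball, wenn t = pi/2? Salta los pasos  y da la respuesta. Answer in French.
L'accélération à t = pi/2 est a = 54.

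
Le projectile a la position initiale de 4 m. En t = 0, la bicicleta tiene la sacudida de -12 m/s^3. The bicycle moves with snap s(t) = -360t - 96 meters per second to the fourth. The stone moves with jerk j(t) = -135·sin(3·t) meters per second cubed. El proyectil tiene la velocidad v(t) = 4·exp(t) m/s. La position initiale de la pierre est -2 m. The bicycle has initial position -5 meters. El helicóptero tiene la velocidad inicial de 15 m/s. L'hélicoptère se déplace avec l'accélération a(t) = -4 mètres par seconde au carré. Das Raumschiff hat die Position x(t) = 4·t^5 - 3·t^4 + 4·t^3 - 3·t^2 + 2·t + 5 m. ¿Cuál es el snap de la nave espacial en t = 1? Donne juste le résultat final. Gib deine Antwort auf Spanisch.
La respuesta es 408.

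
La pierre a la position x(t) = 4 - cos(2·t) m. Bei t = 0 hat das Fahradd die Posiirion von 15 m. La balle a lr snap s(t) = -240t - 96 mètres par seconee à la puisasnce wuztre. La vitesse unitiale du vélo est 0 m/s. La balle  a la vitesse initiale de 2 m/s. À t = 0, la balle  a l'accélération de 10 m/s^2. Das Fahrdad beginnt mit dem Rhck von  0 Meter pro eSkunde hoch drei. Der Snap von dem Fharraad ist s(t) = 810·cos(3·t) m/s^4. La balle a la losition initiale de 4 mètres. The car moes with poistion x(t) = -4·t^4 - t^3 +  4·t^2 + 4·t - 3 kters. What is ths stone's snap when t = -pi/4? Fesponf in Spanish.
Para resolver esto, necesitamos tomar 4 derivadas de nuestra ecuación de la posición x(t) = 4 - cos(2·t). La derivada de la posición da la velocidad: v(t) = 2·sin(2·t). Derivando la velocidad, obtenemos la aceleración: a(t) = 4·cos(2·t). La derivada de la aceleración da la sacudida: j(t) = -8·sin(2·t). Tomando d/dt de j(t), encontramos s(t) = -16·cos(2·t). Usando s(t) = -16·cos(2·t) y sustituyendo t = -pi/4, encontramos s = 0.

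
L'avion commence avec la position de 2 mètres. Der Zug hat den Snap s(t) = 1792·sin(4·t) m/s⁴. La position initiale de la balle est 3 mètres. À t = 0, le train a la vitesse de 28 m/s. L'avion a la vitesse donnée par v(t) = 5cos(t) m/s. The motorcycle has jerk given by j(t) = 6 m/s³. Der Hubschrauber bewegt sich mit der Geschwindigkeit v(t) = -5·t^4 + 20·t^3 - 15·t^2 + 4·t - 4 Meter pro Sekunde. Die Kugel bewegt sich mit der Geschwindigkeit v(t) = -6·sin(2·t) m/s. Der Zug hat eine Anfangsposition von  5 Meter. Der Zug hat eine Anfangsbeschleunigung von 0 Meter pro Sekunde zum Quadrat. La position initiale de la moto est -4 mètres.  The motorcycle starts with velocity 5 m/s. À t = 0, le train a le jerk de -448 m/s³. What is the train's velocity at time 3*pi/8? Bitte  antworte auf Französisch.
Nous devons trouver l'intégrale de notre équation du snap s(t) = 1792·sin(4·t) 3 fois. La primitive du snap, avec j(0) = -448, donne le jerk: j(t) = -448·cos(4·t). En intégrant le jerk et en utilisant la condition initiale a(0) = 0, nous obtenons a(t) = -112·sin(4·t). L'intégrale de l'accélération est la vitesse. En utilisant v(0) = 28, nous obtenons v(t) = 28·cos(4·t). De l'équation de la vitesse v(t) = 28·cos(4·t), nous substituons t = 3*pi/8 pour obtenir v = 0.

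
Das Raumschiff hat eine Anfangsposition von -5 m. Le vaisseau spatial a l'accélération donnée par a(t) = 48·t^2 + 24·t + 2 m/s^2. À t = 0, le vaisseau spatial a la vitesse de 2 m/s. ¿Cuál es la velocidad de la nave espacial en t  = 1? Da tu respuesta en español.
Partiendo de la aceleración a(t) = 48·t^2 + 24·t + 2, tomamos 1 integral. La antiderivada de la aceleración es la velocidad. Usando v(0) = 2, obtenemos v(t) = 16·t^3 + 12·t^2 + 2·t + 2. De la ecuación de la velocidad v(t) = 16·t^3 + 12·t^2 + 2·t + 2, sustituimos t = 1 para obtener v = 32.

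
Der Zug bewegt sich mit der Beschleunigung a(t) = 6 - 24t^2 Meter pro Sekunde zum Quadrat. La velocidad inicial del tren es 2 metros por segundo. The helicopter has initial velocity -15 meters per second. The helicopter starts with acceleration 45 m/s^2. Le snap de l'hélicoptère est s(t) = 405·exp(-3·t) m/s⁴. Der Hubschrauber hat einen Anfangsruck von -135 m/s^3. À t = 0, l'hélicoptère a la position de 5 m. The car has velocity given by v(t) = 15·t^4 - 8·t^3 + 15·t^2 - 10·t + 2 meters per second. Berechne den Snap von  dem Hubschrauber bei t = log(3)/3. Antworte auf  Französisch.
De l'équation du snap s(t) = 405·exp(-3·t), nous substituons t = log(3)/3 pour obtenir s = 135.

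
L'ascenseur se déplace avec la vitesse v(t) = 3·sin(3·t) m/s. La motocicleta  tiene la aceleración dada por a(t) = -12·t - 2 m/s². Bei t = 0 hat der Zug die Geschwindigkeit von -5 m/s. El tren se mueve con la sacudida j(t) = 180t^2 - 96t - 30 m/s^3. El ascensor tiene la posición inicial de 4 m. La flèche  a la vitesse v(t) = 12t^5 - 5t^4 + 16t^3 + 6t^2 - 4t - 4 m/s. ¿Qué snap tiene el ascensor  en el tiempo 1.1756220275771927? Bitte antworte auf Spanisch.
Partiendo de la velocidad v(t) = 3·sin(3·t), tomamos 3 derivadas. Derivando la velocidad, obtenemos la aceleración: a(t) = 9·cos(3·t). La derivada de la aceleración da la sacudida: j(t) = -27·sin(3·t). Derivando la sacudida, obtenemos el snap: s(t) = -81·cos(3·t). Tenemos el snap s(t) = -81·cos(3·t). Sustituyendo t = 1.1756220275771927: s(1.1756220275771927) = 75.0623524465502.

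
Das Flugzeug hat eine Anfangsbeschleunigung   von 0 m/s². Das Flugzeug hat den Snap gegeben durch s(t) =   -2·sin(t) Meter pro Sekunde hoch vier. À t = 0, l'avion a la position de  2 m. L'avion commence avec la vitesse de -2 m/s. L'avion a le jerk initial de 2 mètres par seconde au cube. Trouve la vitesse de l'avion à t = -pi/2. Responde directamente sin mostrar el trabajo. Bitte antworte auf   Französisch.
La vitesse à t = -pi/2 est v = 0.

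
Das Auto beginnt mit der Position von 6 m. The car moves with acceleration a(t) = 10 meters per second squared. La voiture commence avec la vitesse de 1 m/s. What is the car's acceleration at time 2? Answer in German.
Aus der Gleichung für die Beschleunigung a(t) = 10, setzen wir t = 2 ein und erhalten a = 10.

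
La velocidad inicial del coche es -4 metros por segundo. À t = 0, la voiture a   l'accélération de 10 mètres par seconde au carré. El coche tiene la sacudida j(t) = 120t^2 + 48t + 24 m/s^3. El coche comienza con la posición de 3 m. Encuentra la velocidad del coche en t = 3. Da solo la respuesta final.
La respuesta es 1160.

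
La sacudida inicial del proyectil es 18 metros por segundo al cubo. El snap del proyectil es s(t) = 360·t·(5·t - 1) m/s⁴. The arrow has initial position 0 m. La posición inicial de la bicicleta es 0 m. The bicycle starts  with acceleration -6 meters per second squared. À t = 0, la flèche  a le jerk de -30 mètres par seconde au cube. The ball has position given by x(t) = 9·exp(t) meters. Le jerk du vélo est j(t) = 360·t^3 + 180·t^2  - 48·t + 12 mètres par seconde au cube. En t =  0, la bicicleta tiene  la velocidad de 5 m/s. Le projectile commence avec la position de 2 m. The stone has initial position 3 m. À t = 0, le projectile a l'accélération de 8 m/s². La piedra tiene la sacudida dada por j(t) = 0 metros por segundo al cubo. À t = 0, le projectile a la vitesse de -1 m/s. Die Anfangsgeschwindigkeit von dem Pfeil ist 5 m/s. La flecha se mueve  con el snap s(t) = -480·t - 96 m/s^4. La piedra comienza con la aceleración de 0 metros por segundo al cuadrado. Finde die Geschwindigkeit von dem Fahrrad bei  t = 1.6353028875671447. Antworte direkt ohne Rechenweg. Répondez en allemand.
Die Antwort ist 294.025224370940.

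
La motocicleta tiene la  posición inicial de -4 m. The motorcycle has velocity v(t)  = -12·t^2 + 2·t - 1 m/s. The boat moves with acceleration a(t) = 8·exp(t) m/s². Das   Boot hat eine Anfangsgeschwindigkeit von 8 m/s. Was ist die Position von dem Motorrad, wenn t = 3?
Ausgehend von der Geschwindigkeit v(t) = -12·t^2 + 2·t - 1, nehmen wir 1 Stammfunktion. Das Integral von der Geschwindigkeit, mit x(0) = -4, ergibt die Position: x(t) = -4·t^3 + t^2 - t - 4. Mit x(t) = -4·t^3 + t^2 - t - 4 und Einsetzen von t = 3, finden wir x = -106.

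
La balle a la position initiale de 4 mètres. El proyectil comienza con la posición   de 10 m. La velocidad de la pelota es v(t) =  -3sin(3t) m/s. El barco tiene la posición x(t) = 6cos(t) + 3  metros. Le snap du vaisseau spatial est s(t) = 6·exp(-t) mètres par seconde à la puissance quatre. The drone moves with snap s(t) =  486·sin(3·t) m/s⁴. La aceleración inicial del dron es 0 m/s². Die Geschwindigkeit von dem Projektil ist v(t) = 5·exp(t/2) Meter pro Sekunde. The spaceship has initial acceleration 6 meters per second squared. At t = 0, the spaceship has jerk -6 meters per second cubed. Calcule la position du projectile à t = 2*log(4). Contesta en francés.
Nous devons trouver l'intégrale de notre équation de la vitesse v(t) = 5·exp(t/2) 1 fois. L'intégrale de la vitesse, avec x(0) = 10, donne la position: x(t) = 10·exp(t/2). En utilisant x(t) = 10·exp(t/2) et en substituant t = 2*log(4), nous trouvons x = 40.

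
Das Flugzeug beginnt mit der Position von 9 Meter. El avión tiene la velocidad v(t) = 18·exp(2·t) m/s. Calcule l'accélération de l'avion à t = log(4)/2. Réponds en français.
Nous devons dériver notre équation de la vitesse v(t) = 18·exp(2·t) 1 fois. En prenant d/dt de v(t), nous trouvons a(t) = 36·exp(2·t). De l'équation de l'accélération a(t) = 36·exp(2·t), nous substituons t = log(4)/2 pour obtenir a = 144.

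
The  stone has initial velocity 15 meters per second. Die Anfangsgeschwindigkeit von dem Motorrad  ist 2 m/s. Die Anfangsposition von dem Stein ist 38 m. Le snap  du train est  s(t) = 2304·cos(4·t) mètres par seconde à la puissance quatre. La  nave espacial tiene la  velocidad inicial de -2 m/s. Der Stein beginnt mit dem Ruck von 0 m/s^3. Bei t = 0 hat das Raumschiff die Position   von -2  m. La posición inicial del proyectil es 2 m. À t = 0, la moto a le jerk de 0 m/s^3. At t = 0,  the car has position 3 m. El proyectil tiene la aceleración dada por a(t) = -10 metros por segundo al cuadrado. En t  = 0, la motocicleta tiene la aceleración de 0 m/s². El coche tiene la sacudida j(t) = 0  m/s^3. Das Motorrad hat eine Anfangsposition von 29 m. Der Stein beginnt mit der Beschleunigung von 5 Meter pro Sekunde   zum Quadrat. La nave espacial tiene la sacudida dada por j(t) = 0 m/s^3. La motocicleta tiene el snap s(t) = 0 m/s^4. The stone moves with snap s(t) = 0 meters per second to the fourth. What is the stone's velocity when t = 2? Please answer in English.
We need to integrate our snap equation s(t) = 0 3 times. The integral of snap, with j(0) = 0, gives jerk: j(t) = 0. Taking ∫j(t)dt and applying a(0) = 5, we find a(t) = 5. Finding the antiderivative of a(t) and using v(0) = 15: v(t) = 5·t + 15. Using v(t) = 5·t + 15 and substituting t = 2, we find v = 25.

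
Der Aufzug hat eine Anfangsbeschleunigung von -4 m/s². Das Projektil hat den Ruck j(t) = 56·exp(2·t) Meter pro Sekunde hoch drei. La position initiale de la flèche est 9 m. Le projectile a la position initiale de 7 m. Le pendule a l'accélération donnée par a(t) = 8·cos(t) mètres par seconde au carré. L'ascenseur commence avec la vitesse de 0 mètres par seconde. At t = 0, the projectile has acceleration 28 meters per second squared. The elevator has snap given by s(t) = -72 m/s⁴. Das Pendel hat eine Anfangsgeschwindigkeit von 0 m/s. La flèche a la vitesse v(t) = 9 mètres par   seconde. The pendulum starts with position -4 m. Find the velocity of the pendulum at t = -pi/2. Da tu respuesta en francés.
Nous devons trouver la primitive de notre équation de l'accélération a(t) = 8·cos(t) 1 fois. En intégrant l'accélération et en utilisant la condition initiale v(0) = 0, nous obtenons v(t) = 8·sin(t). En utilisant v(t) = 8·sin(t) et en substituant t = -pi/2, nous trouvons v = -8.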